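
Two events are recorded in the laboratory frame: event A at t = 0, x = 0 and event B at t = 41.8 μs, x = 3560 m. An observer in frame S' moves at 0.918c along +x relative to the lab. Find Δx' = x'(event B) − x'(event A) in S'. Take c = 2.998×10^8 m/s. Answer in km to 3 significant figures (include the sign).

γ = 1/√(1 − 0.918²) = 2.5216
Δx' = γ(Δx − vΔt) = 2.5216 × (3560 m − 0.918×(2.998×10^8 m/s)×41.8×10^-6 s)
= 2.5216 × (-7944.0 m) = -20.0 km

Δx' ≈ -20.0 km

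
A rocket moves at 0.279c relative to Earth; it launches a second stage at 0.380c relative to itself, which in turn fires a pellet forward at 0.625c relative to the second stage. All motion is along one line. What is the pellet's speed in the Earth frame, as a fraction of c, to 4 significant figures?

Compose boost 2: (0.380 + 0.279)/(1 + 0.380×0.279) = 0.6590/1.10602 = 0.595830
Compose boost 3: (0.625 + 0.595830)/(1 + 0.625×0.595830) = 1.22083/1.37239 = 0.8896

u ≈ 0.8896c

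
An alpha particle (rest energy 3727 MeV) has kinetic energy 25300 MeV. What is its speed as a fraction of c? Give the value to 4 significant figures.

γ = 1 + K/(m₀c²) = 1 + 25300/3727 = 7.78830
β = √(1 − 1/γ²) = 0.9917

β ≈ 0.9917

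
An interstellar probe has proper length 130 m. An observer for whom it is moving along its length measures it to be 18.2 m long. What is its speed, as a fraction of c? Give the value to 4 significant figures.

γ = L₀/L = 130/18.2 = 7.14286
β = √(1 − 1/γ²) = 0.9902

β ≈ 0.9902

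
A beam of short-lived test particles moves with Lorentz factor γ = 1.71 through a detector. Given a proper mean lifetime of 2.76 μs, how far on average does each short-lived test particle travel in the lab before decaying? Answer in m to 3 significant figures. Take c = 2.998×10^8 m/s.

β = √(1 − 1/γ²) = √(1 − 1/1.71²) = 0.81118
Dilated lifetime: Δt = γτ₀ = 1.71 × 2.76 μs = 4.7196 μs
d = vΔt = 0.81118c × 4.7196 μs = 2.4319×10^8 m/s × 4.7196×10^-6 s = 1150 m

d ≈ 1150 m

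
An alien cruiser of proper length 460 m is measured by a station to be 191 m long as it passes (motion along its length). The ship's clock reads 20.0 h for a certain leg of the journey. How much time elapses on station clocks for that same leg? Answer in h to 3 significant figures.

Δt ≈ 48.2 h

Length contraction ⇒ γ = L₀/L = 460/191 = 2.4084
Time dilation: Δt = γτ₀ = 2.4084 × 20.0 h = 48.2 h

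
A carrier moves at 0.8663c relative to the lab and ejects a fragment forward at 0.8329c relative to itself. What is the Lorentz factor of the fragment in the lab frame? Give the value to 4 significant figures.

u_lab = (0.8329 + 0.8663)/(1 + 0.8329×0.8663) = 1.6992/1.721541 = 0.9870225
γ = 1/√(1 − 0.9870225²) = 6.227

γ ≈ 6.227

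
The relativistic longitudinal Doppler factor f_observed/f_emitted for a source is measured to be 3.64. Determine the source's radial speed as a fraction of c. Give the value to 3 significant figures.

f_obs/f_src = √((1+β)/(1−β)) = 3.64  ⇒  (1+β)/(1−β) = 13.250
β = |1 − D²|/(1 + D²) = |1 − 13.250|/(1 + 13.250) = 0.860

β ≈ 0.860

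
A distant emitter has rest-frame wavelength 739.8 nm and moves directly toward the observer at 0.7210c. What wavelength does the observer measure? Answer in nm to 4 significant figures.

Relativistic Doppler: λ_obs = λ_src √((1−β)/(1+β))
= 739.8 × √(0.279000/1.72100) = 739.8 × 0.402635 = 297.9 nm

λ_obs ≈ 297.9 nm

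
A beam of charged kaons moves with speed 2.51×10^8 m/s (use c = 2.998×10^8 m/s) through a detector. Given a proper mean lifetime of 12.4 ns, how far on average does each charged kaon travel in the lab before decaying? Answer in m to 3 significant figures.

β = v/c = 2.51×10^8 / 2.998×10^8 = 0.83722
γ = 1/√(1 − 0.83722²) = 1.8286
Dilated lifetime: Δt = γτ₀ = 1.8286 × 12.4 ns = 22.675 ns
d = vΔt = 0.83722c × 22.675 ns = 2.5100×10^8 m/s × 2.2675×10^-8 s = 5.69 m

d ≈ 5.69 m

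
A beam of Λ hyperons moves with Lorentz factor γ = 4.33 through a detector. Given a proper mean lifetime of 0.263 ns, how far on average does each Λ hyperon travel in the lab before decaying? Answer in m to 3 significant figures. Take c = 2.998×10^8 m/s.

d ≈ 0.332 m

β = √(1 − 1/γ²) = √(1 − 1/4.33²) = 0.97297
Dilated lifetime: Δt = γτ₀ = 4.33 × 0.263 ns = 1.1388 ns
d = vΔt = 0.97297c × 1.1388 ns = 2.9170×10^8 m/s × 1.1388×10^-9 s = 0.332 m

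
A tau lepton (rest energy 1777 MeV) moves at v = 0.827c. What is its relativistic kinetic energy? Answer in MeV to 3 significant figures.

γ = 1/√(1 − 0.827²) = 1.7787
K = (γ − 1)m₀c² = (1.7787 − 1) × 1777 MeV = 0.77872 × 1777 MeV = 1380 MeV

K ≈ 1380 MeV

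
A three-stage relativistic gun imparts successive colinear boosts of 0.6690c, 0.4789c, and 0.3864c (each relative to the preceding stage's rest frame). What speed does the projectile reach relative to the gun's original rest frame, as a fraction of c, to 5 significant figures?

Compose boost 2: (0.4789 + 0.6690)/(1 + 0.4789×0.6690) = 1.1479/1.320384 = 0.8693682
Compose boost 3: (0.3864 + 0.8693682)/(1 + 0.3864×0.8693682) = 1.255768/1.335924 = 0.94000

u ≈ 0.94000c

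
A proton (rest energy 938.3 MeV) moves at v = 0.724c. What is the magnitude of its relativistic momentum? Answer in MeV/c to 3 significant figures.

p ≈ 985 MeV/c

γ = 1/√(1 − 0.724²) = 1.4497
p = γβm₀c = 1.4497 × 0.724 × 938.3 MeV/c = 985 MeV/c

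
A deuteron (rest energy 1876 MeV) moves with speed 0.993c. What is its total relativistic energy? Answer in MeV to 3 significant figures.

E ≈ 15900 MeV

γ = 1/√(1 − 0.993²) = 8.4664
E = γm₀c² = 8.4664 × 1876 MeV = 15900 MeV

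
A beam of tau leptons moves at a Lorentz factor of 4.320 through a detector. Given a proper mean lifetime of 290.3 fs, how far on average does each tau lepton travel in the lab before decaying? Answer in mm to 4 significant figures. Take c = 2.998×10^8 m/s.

β = √(1 − 1/γ²) = √(1 − 1/4.320²) = 0.972839
Dilated lifetime: Δt = γτ₀ = 4.320 × 290.3 fs = 1254.10 fs
d = vΔt = 0.972839c × 1254.10 fs = 2.91657×10^8 m/s × 1.25410×10^-12 s = 0.3658 mm

d ≈ 0.3658 mm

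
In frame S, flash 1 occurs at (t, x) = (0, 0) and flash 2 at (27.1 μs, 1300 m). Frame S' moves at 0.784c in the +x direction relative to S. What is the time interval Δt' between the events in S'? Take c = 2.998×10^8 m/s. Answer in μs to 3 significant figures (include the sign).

Δt' ≈ 38.2 μs

γ = 1/√(1 − 0.784²) = 1.6109
Δt' = γ(Δt − vΔx/c²) = 1.6109 × (27.1 μs − 0.784×1300 m / (2.998×10^8 m/s))
= 1.6109 × (23.700 μs) = 38.2 μs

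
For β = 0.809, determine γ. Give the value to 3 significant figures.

γ = 1/√(1 − β²) = 1/√(1 − 0.809²) = 1/√(0.34552) = 1.70

γ ≈ 1.70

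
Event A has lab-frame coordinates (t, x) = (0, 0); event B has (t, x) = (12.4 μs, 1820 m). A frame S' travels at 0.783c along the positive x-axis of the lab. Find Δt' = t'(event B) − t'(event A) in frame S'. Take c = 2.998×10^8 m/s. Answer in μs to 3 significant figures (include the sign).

Δt' ≈ 12.3 μs

γ = 1/√(1 − 0.783²) = 1.6077
Δt' = γ(Δt − vΔx/c²) = 1.6077 × (12.4 μs − 0.783×1820 m / (2.998×10^8 m/s))
= 1.6077 × (7.6466 μs) = 12.3 μs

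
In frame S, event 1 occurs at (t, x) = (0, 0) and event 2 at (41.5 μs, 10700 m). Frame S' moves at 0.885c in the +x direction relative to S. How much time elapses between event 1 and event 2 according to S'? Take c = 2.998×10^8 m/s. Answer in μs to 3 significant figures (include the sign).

Δt' ≈ 21.3 μs

γ = 1/√(1 − 0.885²) = 2.1478
Δt' = γ(Δt − vΔx/c²) = 2.1478 × (41.5 μs − 0.885×10700 m / (2.998×10^8 m/s))
= 2.1478 × (9.9139 μs) = 21.3 μs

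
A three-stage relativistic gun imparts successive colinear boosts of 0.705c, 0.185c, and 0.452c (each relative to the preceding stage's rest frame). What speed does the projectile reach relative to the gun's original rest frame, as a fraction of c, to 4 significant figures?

u ≈ 0.9140c

Compose boost 2: (0.185 + 0.705)/(1 + 0.185×0.705) = 0.8900/1.13043 = 0.787315
Compose boost 3: (0.452 + 0.787315)/(1 + 0.452×0.787315) = 1.23931/1.35587 = 0.9140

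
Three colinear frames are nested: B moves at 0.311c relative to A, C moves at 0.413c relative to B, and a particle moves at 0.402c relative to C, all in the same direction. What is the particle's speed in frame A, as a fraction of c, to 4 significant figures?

u ≈ 0.8296c

Compose boost 2: (0.413 + 0.311)/(1 + 0.413×0.311) = 0.7240/1.12844 = 0.641592
Compose boost 3: (0.402 + 0.641592)/(1 + 0.402×0.641592) = 1.04359/1.25792 = 0.8296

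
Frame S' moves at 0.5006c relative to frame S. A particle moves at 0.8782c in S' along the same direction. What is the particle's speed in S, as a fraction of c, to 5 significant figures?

u ≈ 0.95775c

Relativistic velocity addition: u = (u' + v)/(1 + u'v/c²)
= (0.8782 + 0.5006)/(1 + 0.8782×0.5006) = 1.3788/1.439627 = 0.95775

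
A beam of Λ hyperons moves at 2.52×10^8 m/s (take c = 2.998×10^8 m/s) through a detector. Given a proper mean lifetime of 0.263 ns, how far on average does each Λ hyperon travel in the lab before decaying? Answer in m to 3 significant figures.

β = v/c = 2.52×10^8 / 2.998×10^8 = 0.84056
γ = 1/√(1 − 0.84056²) = 1.8460
Dilated lifetime: Δt = γτ₀ = 1.8460 × 0.263 ns = 0.48549 ns
d = vΔt = 0.84056c × 0.48549 ns = 2.5200×10^8 m/s × 4.8549×10^-10 s = 0.122 m

d ≈ 0.122 m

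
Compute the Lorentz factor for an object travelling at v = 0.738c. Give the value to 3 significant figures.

γ = 1/√(1 − β²) = 1/√(1 − 0.738²) = 1/√(0.45536) = 1.48

γ ≈ 1.48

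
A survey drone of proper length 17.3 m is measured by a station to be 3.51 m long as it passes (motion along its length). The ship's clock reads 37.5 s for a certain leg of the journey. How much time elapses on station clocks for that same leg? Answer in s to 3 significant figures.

Length contraction ⇒ γ = L₀/L = 17.3/3.51 = 4.9288
Time dilation: Δt = γτ₀ = 4.9288 × 37.5 s = 185 s

Δt ≈ 185 s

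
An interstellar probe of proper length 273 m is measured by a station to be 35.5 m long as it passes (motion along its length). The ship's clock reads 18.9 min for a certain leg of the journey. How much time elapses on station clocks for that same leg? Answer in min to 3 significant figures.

Length contraction ⇒ γ = L₀/L = 273/35.5 = 7.6901
Time dilation: Δt = γτ₀ = 7.6901 × 18.9 min = 145 min

Δt ≈ 145 min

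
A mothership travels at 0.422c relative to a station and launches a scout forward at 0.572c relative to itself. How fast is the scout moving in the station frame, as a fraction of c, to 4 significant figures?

Compose boost 2: (0.572 + 0.422)/(1 + 0.572×0.422) = 0.9940/1.24138 = 0.8007

u ≈ 0.8007c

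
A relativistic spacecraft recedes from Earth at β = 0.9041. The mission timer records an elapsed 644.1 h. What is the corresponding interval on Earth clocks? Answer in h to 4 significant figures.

Δt ≈ 1507 h

γ = 1/√(1 − 0.9041²) = 2.34016
Time dilation: Δt = γτ₀ = 2.34016 × 644.1 h = 1507 h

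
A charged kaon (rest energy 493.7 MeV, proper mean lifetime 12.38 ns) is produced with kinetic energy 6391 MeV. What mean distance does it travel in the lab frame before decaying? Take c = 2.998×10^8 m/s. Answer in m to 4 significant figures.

γ = 1 + K/(m₀c²) = 1 + 6391/493.7 = 13.9451
β = √(1 − 1/γ²) = 0.997426
Dilated lifetime: γτ₀ = 13.9451 × 12.38 ns = 172.640 ns
d = βc·γτ₀ = 0.997426 × (2.998×10^8 m/s) × 1.72640×10^-7 s = 51.62 m

d ≈ 51.62 m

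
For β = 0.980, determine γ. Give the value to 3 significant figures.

γ = 1/√(1 − β²) = 1/√(1 − 0.980²) = 1/√(0.039600) = 5.03

γ ≈ 5.03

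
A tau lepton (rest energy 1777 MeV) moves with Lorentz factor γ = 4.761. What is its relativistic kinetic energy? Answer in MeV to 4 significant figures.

γ = 4.761 (given)
K = (γ − 1)m₀c² = (4.761 − 1) × 1777 MeV = 3.76100 × 1777 MeV = 6683 MeV

K ≈ 6683 MeV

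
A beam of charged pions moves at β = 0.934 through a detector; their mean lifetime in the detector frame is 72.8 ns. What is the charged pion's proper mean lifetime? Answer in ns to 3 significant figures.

γ = 1/√(1 − 0.934²) = 2.7990
Proper time: τ₀ = Δt/γ = 72.8/2.7990 = 26.0 ns

τ₀ ≈ 26.0 ns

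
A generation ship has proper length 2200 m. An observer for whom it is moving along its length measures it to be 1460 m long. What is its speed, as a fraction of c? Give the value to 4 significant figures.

β ≈ 0.7481

γ = L₀/L = 2200/1460 = 1.50685
β = √(1 − 1/γ²) = 0.7481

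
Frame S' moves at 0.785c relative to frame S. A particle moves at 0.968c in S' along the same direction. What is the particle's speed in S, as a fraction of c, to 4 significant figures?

Relativistic velocity addition: u = (u' + v)/(1 + u'v/c²)
= (0.968 + 0.785)/(1 + 0.968×0.785) = 1.753/1.75988 = 0.9961

u ≈ 0.9961c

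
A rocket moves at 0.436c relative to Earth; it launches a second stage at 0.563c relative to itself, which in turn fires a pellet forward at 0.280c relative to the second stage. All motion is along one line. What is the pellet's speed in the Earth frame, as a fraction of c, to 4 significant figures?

Compose boost 2: (0.563 + 0.436)/(1 + 0.563×0.436) = 0.9990/1.24547 = 0.802108
Compose boost 3: (0.280 + 0.802108)/(1 + 0.280×0.802108) = 1.08211/1.22459 = 0.8836

u ≈ 0.8836c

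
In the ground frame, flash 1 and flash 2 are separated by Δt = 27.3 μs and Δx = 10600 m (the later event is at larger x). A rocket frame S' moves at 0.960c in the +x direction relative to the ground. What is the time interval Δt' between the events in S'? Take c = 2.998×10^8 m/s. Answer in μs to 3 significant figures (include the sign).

Δt' ≈ -23.7 μs

γ = 1/√(1 − 0.960²) = 3.5714
Δt' = γ(Δt − vΔx/c²) = 3.5714 × (27.3 μs − 0.960×10600 m / (2.998×10^8 m/s))
= 3.5714 × (-6.6426 μs) = -23.7 μs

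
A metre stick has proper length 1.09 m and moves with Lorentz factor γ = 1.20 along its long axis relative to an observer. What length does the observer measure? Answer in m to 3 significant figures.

L ≈ 0.908 m

γ = 1.20 (given)
Length contraction: L = L₀/γ = 1.09/1.20 = 0.908 m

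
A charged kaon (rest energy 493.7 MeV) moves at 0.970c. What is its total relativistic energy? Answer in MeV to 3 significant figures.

E ≈ 2030 MeV

γ = 1/√(1 − 0.970²) = 4.1135
E = γm₀c² = 4.1135 × 493.7 MeV = 2030 MeV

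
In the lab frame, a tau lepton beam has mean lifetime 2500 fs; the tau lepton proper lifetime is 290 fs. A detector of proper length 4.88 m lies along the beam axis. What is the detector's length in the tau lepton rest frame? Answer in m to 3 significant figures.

Time dilation ⇒ γ = Δt/τ₀ = 2500/290 = 8.6207
Length contraction: L = L₀/γ = 4.88/8.6207 = 0.566 m

L ≈ 0.566 m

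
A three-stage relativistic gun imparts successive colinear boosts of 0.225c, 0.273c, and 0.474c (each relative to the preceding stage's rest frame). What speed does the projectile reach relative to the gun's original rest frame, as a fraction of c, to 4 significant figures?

u ≈ 0.7716c

Compose boost 2: (0.273 + 0.225)/(1 + 0.273×0.225) = 0.4980/1.06143 = 0.469181
Compose boost 3: (0.474 + 0.469181)/(1 + 0.474×0.469181) = 0.943181/1.22239 = 0.7716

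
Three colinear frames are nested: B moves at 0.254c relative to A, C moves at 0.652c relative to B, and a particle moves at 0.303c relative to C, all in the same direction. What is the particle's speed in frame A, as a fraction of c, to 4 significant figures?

u ≈ 0.8744c

Compose boost 2: (0.652 + 0.254)/(1 + 0.652×0.254) = 0.9060/1.16561 = 0.777277
Compose boost 3: (0.303 + 0.777277)/(1 + 0.303×0.777277) = 1.08028/1.23551 = 0.8744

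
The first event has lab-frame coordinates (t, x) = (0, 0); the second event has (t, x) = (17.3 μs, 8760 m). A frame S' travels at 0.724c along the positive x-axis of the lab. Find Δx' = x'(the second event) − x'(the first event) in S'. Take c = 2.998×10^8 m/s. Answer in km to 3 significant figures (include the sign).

Δx' ≈ 7.26 km

γ = 1/√(1 − 0.724²) = 1.4497
Δx' = γ(Δx − vΔt) = 1.4497 × (8760 m − 0.724×(2.998×10^8 m/s)×17.3×10^-6 s)
= 1.4497 × (5004.9 m) = 7.26 km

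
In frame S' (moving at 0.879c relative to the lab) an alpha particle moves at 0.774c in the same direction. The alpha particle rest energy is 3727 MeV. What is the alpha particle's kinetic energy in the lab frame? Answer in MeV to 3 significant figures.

K ≈ 17000 MeV

u_lab = (0.774 + 0.879)/(1 + 0.774×0.879) = 0.983726
γ = 1/√(1 − 0.983726²) = 5.5656
K = (γ − 1)m₀c² = (5.5656 − 1) × 3727 = 4.5656 × 3727 = 17000 MeV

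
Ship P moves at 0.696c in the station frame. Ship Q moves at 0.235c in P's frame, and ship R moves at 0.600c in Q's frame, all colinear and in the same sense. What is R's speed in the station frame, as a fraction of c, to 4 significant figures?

u ≈ 0.9460c

Compose boost 2: (0.235 + 0.696)/(1 + 0.235×0.696) = 0.9310/1.16356 = 0.800131
Compose boost 3: (0.600 + 0.800131)/(1 + 0.600×0.800131) = 1.40013/1.48008 = 0.9460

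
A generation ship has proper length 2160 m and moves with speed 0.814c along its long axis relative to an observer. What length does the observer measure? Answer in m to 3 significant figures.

L ≈ 1250 m

γ = 1/√(1 − 0.814²) = 1.7216
Length contraction: L = L₀/γ = 2160/1.7216 = 1250 m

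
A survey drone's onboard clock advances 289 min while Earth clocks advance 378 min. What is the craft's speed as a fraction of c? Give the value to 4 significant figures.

β ≈ 0.6446

γ = Δt/τ₀ = 378/289 = 1.30796
β = √(1 − 1/γ²) = √(1 − 1/1.30796²) = 0.6446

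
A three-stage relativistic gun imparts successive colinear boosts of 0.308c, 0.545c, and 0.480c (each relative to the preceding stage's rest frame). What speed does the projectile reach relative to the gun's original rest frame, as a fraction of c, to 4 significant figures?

u ≈ 0.8962c

Compose boost 2: (0.545 + 0.308)/(1 + 0.545×0.308) = 0.8530/1.16786 = 0.730396
Compose boost 3: (0.480 + 0.730396)/(1 + 0.480×0.730396) = 1.21040/1.35059 = 0.8962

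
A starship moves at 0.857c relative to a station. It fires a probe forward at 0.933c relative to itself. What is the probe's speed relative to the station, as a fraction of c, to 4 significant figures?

Relativistic velocity addition: u = (u' + v)/(1 + u'v/c²)
= (0.933 + 0.857)/(1 + 0.933×0.857) = 1.790/1.79958 = 0.9947

u ≈ 0.9947c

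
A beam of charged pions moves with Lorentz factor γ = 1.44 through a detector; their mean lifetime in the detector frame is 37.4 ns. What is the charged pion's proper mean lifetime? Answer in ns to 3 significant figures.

τ₀ ≈ 26.0 ns

γ = 1.44 (given)
Proper time: τ₀ = Δt/γ = 37.4/1.44 = 26.0 ns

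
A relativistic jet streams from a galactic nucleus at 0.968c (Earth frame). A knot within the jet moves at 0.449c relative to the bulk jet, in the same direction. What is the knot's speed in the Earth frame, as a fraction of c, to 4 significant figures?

u ≈ 0.9877c

Relativistic velocity addition: u = (u' + v)/(1 + u'v/c²)
= (0.449 + 0.968)/(1 + 0.449×0.968) = 1.417/1.43463 = 0.9877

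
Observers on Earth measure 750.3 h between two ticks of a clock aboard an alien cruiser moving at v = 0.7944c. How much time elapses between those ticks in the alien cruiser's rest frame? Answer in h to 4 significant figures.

τ₀ ≈ 455.7 h

γ = 1/√(1 − 0.7944²) = 1.64638
Proper time: τ₀ = Δt/γ = 750.3/1.64638 = 455.7 h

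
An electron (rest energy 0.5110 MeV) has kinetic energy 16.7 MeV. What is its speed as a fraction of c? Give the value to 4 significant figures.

β ≈ 0.9996

γ = 1 + K/(m₀c²) = 1 + 16.7/0.5110 = 33.6810
β = √(1 − 1/γ²) = 0.9996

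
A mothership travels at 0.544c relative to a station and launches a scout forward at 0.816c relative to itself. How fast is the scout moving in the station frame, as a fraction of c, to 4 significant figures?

u ≈ 0.9419c

Compose boost 2: (0.816 + 0.544)/(1 + 0.816×0.544) = 1.360/1.44390 = 0.9419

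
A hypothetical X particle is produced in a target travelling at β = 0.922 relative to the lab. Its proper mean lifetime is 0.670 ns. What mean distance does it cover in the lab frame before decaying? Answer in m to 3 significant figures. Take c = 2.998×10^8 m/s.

d ≈ 0.478 m

γ = 1/√(1 − 0.922²) = 2.5827
Dilated lifetime: Δt = γτ₀ = 2.5827 × 0.670 ns = 1.7304 ns
d = vΔt = 0.922c × 1.7304 ns = 2.7642×10^8 m/s × 1.7304×10^-9 s = 0.478 m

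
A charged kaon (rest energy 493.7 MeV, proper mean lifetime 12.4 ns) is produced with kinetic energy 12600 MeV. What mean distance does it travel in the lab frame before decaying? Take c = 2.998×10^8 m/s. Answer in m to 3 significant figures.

γ = 1 + K/(m₀c²) = 1 + 12600/493.7 = 26.522
β = √(1 − 1/γ²) = 0.99929
Dilated lifetime: γτ₀ = 26.522 × 12.4 ns = 328.87 ns
d = βc·γτ₀ = 0.99929 × (2.998×10^8 m/s) × 3.2887×10^-7 s = 98.5 m

d ≈ 98.5 m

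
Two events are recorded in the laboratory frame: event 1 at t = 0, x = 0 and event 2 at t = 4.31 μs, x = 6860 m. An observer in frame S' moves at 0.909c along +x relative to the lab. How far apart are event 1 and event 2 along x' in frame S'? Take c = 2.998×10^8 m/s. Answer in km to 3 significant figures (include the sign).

Δx' ≈ 13.6 km

γ = 1/√(1 − 0.909²) = 2.3993
Δx' = γ(Δx − vΔt) = 2.3993 × (6860 m − 0.909×(2.998×10^8 m/s)×4.31×10^-6 s)
= 2.3993 × (5685.4 m) = 13.6 km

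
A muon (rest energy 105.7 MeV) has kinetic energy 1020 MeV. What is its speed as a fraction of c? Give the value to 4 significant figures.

γ = 1 + K/(m₀c²) = 1 + 1020/105.7 = 10.6500
β = √(1 − 1/γ²) = 0.9956

β ≈ 0.9956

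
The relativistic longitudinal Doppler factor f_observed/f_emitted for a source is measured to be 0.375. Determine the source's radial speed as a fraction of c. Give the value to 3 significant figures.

f_obs/f_src = √((1−β)/(1+β)) = 0.375  ⇒  (1−β)/(1+β) = 0.14062
β = |1 − D²|/(1 + D²) = |1 − 0.14062|/(1 + 0.14062) = 0.753

β ≈ 0.753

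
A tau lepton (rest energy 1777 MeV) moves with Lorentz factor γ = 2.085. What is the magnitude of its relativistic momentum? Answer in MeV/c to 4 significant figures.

β = √(1 − 1/γ²) = √(1 − 1/2.085²) = 0.877478
p = γβm₀c = 2.085 × 0.877478 × 1777 MeV/c = 3251 MeV/c

p ≈ 3251 MeV/c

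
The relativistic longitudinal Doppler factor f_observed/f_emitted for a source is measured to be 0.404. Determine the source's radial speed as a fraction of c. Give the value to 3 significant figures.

f_obs/f_src = √((1−β)/(1+β)) = 0.404  ⇒  (1−β)/(1+β) = 0.16322
β = |1 − D²|/(1 + D²) = |1 − 0.16322|/(1 + 0.16322) = 0.719

β ≈ 0.719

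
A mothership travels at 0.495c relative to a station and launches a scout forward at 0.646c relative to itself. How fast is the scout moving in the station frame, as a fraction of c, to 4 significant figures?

u ≈ 0.8645c

Compose boost 2: (0.646 + 0.495)/(1 + 0.646×0.495) = 1.141/1.31977 = 0.8645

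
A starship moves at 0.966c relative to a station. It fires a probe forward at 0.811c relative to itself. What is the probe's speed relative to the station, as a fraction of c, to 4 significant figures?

Relativistic velocity addition: u = (u' + v)/(1 + u'v/c²)
= (0.811 + 0.966)/(1 + 0.811×0.966) = 1.777/1.78343 = 0.9964

u ≈ 0.9964c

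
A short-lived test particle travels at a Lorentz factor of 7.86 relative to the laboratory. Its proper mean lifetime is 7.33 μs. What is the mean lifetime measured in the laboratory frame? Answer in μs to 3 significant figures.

Δt ≈ 57.6 μs

γ = 7.86 (given)
Time dilation: Δt = γτ₀ = 7.86 × 7.33 μs = 57.6 μs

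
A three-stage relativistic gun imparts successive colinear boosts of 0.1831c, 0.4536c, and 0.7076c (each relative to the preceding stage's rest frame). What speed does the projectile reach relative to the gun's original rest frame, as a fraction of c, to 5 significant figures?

u ≈ 0.91490c

Compose boost 2: (0.4536 + 0.1831)/(1 + 0.4536×0.1831) = 0.63670/1.083054 = 0.5878746
Compose boost 3: (0.7076 + 0.5878746)/(1 + 0.7076×0.5878746) = 1.295475/1.415980 = 0.91490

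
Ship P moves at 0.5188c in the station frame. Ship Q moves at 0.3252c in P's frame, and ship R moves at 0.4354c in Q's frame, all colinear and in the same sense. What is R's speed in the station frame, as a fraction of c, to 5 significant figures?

Compose boost 2: (0.3252 + 0.5188)/(1 + 0.3252×0.5188) = 0.84400/1.168714 = 0.7221614
Compose boost 3: (0.4354 + 0.7221614)/(1 + 0.4354×0.7221614) = 1.157561/1.314429 = 0.88066

u ≈ 0.88066c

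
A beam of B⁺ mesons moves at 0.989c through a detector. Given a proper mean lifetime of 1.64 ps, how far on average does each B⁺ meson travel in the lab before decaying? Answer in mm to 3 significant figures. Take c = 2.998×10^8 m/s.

d ≈ 3.29 mm

γ = 1/√(1 − 0.989²) = 6.7606
Dilated lifetime: Δt = γτ₀ = 6.7606 × 1.64 ps = 11.087 ps
d = vΔt = 0.989c × 11.087 ps = 2.9650×10^8 m/s × 1.1087×10^-11 s = 3.29 mm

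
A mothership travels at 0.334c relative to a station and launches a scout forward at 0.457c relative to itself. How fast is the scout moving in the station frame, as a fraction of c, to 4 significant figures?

u ≈ 0.6863c

Compose boost 2: (0.457 + 0.334)/(1 + 0.457×0.334) = 0.7910/1.15264 = 0.6863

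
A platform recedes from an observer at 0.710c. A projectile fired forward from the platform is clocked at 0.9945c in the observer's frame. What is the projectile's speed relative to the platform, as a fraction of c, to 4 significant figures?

Inverse velocity addition: u' = (u − v)/(1 − uv/c²)
= (0.9945 − 0.710)/(1 − 0.9945×0.710) = 0.2845/0.293905 = 0.9680

u' ≈ 0.9680c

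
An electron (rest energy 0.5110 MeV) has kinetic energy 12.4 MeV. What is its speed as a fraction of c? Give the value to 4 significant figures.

β ≈ 0.9992

γ = 1 + K/(m₀c²) = 1 + 12.4/0.5110 = 25.2661
β = √(1 − 1/γ²) = 0.9992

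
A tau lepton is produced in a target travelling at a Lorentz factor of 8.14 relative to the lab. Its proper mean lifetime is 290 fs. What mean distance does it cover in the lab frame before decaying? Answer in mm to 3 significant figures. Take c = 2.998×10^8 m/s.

d ≈ 0.702 mm

β = √(1 − 1/γ²) = √(1 − 1/8.14²) = 0.99243
Dilated lifetime: Δt = γτ₀ = 8.14 × 290 fs = 2360.6 fs
d = vΔt = 0.99243c × 2360.6 fs = 2.9753×10^8 m/s × 2.3606×10^-12 s = 0.702 mm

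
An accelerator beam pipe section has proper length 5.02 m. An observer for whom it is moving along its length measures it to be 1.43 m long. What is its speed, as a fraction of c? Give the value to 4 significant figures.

β ≈ 0.9586

γ = L₀/L = 5.02/1.43 = 3.51049
β = √(1 − 1/γ²) = 0.9586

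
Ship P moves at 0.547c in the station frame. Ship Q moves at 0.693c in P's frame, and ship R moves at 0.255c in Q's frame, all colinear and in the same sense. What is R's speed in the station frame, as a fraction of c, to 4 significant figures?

u ≈ 0.9389c

Compose boost 2: (0.693 + 0.547)/(1 + 0.693×0.547) = 1.240/1.37907 = 0.899156
Compose boost 3: (0.255 + 0.899156)/(1 + 0.255×0.899156) = 1.15416/1.22928 = 0.9389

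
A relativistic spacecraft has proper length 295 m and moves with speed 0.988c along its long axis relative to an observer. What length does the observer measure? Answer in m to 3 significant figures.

L ≈ 45.6 m

γ = 1/√(1 − 0.988²) = 6.4744
Length contraction: L = L₀/γ = 295/6.4744 = 45.6 m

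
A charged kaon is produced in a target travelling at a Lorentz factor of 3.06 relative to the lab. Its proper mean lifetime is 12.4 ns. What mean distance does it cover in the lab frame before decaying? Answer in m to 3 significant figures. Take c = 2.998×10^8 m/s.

d ≈ 10.8 m

β = √(1 − 1/γ²) = √(1 − 1/3.06²) = 0.94509
Dilated lifetime: Δt = γτ₀ = 3.06 × 12.4 ns = 37.944 ns
d = vΔt = 0.94509c × 37.944 ns = 2.8334×10^8 m/s × 3.7944×10^-8 s = 10.8 m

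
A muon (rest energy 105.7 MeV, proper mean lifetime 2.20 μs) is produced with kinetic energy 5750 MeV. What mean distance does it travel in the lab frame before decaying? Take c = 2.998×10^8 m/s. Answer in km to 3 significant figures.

γ = 1 + K/(m₀c²) = 1 + 5750/105.7 = 55.399
β = √(1 − 1/γ²) = 0.99984
Dilated lifetime: γτ₀ = 55.399 × 2.20 μs = 121.88 μs
d = βc·γτ₀ = 0.99984 × (2.998×10^8 m/s) × 0.00012188 s = 36.5 km

d ≈ 36.5 km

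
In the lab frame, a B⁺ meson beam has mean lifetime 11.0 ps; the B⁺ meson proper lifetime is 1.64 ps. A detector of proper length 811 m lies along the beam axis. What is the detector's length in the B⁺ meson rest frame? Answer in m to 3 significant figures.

Time dilation ⇒ γ = Δt/τ₀ = 11.0/1.64 = 6.7073
Length contraction: L = L₀/γ = 811/6.7073 = 121 m

L ≈ 121 m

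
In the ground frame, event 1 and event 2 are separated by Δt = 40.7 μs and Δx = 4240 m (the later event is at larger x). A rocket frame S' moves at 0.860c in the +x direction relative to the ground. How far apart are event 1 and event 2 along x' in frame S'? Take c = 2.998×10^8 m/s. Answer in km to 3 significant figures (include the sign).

Δx' ≈ -12.3 km

γ = 1/√(1 − 0.860²) = 1.9597
Δx' = γ(Δx − vΔt) = 1.9597 × (4240 m − 0.860×(2.998×10^8 m/s)×40.7×10^-6 s)
= 1.9597 × (-6253.6 m) = -12.3 km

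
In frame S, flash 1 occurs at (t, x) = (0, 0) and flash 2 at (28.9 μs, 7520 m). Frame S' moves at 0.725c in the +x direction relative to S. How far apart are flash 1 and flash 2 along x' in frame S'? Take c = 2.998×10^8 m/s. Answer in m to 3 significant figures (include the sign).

γ = 1/√(1 − 0.725²) = 1.4519
Δx' = γ(Δx − vΔt) = 1.4519 × (7520 m − 0.725×(2.998×10^8 m/s)×28.9×10^-6 s)
= 1.4519 × (1238.4 m) = 1800 m

Δx' ≈ 1800 m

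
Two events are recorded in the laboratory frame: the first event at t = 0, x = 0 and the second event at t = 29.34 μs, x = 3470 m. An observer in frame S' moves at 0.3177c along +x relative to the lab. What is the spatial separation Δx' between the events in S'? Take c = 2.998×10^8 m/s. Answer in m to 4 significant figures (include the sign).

Δx' ≈ 712.4 m

γ = 1/√(1 − 0.3177²) = 1.05464
Δx' = γ(Δx − vΔt) = 1.05464 × (3470 m − 0.3177×(2.998×10^8 m/s)×29.34×10^-6 s)
= 1.05464 × (675.469 m) = 712.4 m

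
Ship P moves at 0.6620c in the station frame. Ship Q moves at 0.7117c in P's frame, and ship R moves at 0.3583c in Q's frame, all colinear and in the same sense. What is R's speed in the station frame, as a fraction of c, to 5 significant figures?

Compose boost 2: (0.7117 + 0.6620)/(1 + 0.7117×0.6620) = 1.3737/1.471145 = 0.9337622
Compose boost 3: (0.3583 + 0.9337622)/(1 + 0.3583×0.9337622) = 1.292062/1.334567 = 0.96815

u ≈ 0.96815c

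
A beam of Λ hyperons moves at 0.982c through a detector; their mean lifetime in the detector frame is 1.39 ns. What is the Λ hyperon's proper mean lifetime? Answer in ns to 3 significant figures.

γ = 1/√(1 − 0.982²) = 5.2943
Proper time: τ₀ = Δt/γ = 1.39/5.2943 = 0.263 ns

τ₀ ≈ 0.263 ns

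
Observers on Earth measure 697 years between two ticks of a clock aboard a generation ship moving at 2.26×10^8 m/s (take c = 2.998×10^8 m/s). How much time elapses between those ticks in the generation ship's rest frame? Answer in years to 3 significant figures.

τ₀ ≈ 458 years

β = v/c = 2.26×10^8 / 2.998×10^8 = 0.75384
γ = 1/√(1 − 0.75384²) = 1.5219
Proper time: τ₀ = Δt/γ = 697/1.5219 = 458 years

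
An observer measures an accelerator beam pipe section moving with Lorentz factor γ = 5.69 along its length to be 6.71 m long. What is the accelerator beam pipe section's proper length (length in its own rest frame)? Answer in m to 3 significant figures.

γ = 5.69 (given)
L₀ = γL = 5.69 × 6.71 = 38.2 m

L₀ ≈ 38.2 m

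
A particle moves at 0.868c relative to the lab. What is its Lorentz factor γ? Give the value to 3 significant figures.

γ = 1/√(1 − β²) = 1/√(1 − 0.868²) = 1/√(0.24658) = 2.01

γ ≈ 2.01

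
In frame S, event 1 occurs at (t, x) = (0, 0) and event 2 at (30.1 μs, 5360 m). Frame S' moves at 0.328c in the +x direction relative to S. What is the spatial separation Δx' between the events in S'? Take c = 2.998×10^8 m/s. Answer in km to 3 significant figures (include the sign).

Δx' ≈ 2.54 km

γ = 1/√(1 − 0.328²) = 1.0586
Δx' = γ(Δx − vΔt) = 1.0586 × (5360 m − 0.328×(2.998×10^8 m/s)×30.1×10^-6 s)
= 1.0586 × (2400.1 m) = 2.54 km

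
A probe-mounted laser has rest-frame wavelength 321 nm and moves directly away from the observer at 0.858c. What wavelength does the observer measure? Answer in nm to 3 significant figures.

Relativistic Doppler: λ_obs = λ_src √((1+β)/(1−β))
= 321 × √(1.8580/0.14200) = 321 × 3.6173 = 1160 nm

λ_obs ≈ 1160 nm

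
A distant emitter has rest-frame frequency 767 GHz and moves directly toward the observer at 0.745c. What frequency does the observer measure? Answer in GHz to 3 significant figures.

Relativistic Doppler: f_obs = f_src √((1+β)/(1−β))
= 767 × √(1.7450/0.25500) = 767 × 2.6159 = 2010 GHz

f_obs ≈ 2010 GHz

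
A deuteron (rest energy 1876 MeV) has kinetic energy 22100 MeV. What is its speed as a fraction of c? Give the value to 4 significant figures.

γ = 1 + K/(m₀c²) = 1 + 22100/1876 = 12.7804
β = √(1 − 1/γ²) = 0.9969

β ≈ 0.9969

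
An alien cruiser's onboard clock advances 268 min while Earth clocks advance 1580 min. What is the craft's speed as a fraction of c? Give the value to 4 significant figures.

γ = Δt/τ₀ = 1580/268 = 5.89552
β = √(1 − 1/γ²) = √(1 − 1/5.89552²) = 0.9855

β ≈ 0.9855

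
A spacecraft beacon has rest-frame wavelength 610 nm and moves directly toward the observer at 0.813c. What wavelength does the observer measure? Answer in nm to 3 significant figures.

Relativistic Doppler: λ_obs = λ_src √((1−β)/(1+β))
= 610 × √(0.18700/1.8130) = 610 × 0.32116 = 196 nm

λ_obs ≈ 196 nm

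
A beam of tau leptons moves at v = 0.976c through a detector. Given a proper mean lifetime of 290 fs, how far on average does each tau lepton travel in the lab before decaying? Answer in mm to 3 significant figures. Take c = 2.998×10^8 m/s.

γ = 1/√(1 − 0.976²) = 4.5920
Dilated lifetime: Δt = γτ₀ = 4.5920 × 290 fs = 1331.7 fs
d = vΔt = 0.976c × 1331.7 fs = 2.9260×10^8 m/s × 1.3317×10^-12 s = 0.390 mm

d ≈ 0.390 mm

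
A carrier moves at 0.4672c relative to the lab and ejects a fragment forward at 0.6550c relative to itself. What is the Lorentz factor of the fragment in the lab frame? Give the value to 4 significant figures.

u_lab = (0.6550 + 0.4672)/(1 + 0.6550×0.4672) = 1.1222/1.306016 = 0.8592544
γ = 1/√(1 − 0.8592544²) = 1.955

γ ≈ 1.955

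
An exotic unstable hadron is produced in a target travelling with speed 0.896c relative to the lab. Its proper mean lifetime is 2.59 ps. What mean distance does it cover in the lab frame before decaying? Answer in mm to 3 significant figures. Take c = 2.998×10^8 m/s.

d ≈ 1.57 mm

γ = 1/√(1 − 0.896²) = 2.2520
Dilated lifetime: Δt = γτ₀ = 2.2520 × 2.59 ps = 5.8326 ps
d = vΔt = 0.896c × 5.8326 ps = 2.6862×10^8 m/s × 5.8326×10^-12 s = 1.57 mm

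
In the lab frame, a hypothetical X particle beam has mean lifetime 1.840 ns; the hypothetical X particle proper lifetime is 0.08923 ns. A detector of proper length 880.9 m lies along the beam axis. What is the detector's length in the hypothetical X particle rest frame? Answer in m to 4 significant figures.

L ≈ 42.72 m

Time dilation ⇒ γ = Δt/τ₀ = 1.840/0.08923 = 20.6209
Length contraction: L = L₀/γ = 880.9/20.6209 = 42.72 m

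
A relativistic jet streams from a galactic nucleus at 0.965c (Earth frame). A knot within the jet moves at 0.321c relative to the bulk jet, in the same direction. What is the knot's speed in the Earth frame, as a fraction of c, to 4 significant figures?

Relativistic velocity addition: u = (u' + v)/(1 + u'v/c²)
= (0.321 + 0.965)/(1 + 0.321×0.965) = 1.286/1.30977 = 0.9819

u ≈ 0.9819c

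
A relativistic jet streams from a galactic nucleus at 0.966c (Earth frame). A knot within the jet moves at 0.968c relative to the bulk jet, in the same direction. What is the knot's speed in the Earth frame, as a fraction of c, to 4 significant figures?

u ≈ 0.9994c

Relativistic velocity addition: u = (u' + v)/(1 + u'v/c²)
= (0.968 + 0.966)/(1 + 0.968×0.966) = 1.934/1.93509 = 0.9994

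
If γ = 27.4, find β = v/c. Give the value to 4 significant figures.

β = √(1 − 1/γ²) = √(1 − 1/27.4²) = √(0.998668) = 0.9993

β ≈ 0.9993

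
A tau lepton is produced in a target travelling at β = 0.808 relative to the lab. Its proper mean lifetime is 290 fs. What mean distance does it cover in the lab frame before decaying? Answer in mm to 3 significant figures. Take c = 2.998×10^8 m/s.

d ≈ 0.119 mm

γ = 1/√(1 − 0.808²) = 1.6973
Dilated lifetime: Δt = γτ₀ = 1.6973 × 290 fs = 492.21 fs
d = vΔt = 0.808c × 492.21 fs = 2.4224×10^8 m/s × 4.9221×10^-13 s = 0.119 mm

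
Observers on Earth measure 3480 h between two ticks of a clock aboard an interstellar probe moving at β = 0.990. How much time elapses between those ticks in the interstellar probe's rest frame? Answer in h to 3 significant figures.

γ = 1/√(1 − 0.990²) = 7.0888
Proper time: τ₀ = Δt/γ = 3480/7.0888 = 491 h

τ₀ ≈ 491 h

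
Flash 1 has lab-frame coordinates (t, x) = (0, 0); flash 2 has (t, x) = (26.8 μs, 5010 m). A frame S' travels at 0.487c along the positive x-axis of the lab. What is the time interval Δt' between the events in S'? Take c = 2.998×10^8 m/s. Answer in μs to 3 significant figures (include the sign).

γ = 1/√(1 − 0.487²) = 1.1449
Δt' = γ(Δt − vΔx/c²) = 1.1449 × (26.8 μs − 0.487×5010 m / (2.998×10^8 m/s))
= 1.1449 × (18.662 μs) = 21.4 μs

Δt' ≈ 21.4 μs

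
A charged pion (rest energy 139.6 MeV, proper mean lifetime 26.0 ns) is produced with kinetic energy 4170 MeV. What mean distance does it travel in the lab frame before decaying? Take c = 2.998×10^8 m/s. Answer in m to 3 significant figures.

d ≈ 241 m

γ = 1 + K/(m₀c²) = 1 + 4170/139.6 = 30.871
β = √(1 − 1/γ²) = 0.99948
Dilated lifetime: γτ₀ = 30.871 × 26.0 ns = 802.65 ns
d = βc·γτ₀ = 0.99948 × (2.998×10^8 m/s) × 8.0265×10^-7 s = 241 m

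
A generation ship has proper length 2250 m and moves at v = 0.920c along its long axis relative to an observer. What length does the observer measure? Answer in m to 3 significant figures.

L ≈ 882 m

γ = 1/√(1 − 0.920²) = 2.5516
Length contraction: L = L₀/γ = 2250/2.5516 = 882 m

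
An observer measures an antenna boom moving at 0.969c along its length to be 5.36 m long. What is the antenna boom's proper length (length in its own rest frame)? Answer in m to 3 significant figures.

γ = 1/√(1 − 0.969²) = 4.0476
L₀ = γL = 4.0476 × 5.36 = 21.7 m

L₀ ≈ 21.7 m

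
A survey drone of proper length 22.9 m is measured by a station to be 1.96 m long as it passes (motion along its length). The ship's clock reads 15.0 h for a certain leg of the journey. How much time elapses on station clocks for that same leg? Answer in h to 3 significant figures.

Δt ≈ 175 h

Length contraction ⇒ γ = L₀/L = 22.9/1.96 = 11.684
Time dilation: Δt = γτ₀ = 11.684 × 15.0 h = 175 h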